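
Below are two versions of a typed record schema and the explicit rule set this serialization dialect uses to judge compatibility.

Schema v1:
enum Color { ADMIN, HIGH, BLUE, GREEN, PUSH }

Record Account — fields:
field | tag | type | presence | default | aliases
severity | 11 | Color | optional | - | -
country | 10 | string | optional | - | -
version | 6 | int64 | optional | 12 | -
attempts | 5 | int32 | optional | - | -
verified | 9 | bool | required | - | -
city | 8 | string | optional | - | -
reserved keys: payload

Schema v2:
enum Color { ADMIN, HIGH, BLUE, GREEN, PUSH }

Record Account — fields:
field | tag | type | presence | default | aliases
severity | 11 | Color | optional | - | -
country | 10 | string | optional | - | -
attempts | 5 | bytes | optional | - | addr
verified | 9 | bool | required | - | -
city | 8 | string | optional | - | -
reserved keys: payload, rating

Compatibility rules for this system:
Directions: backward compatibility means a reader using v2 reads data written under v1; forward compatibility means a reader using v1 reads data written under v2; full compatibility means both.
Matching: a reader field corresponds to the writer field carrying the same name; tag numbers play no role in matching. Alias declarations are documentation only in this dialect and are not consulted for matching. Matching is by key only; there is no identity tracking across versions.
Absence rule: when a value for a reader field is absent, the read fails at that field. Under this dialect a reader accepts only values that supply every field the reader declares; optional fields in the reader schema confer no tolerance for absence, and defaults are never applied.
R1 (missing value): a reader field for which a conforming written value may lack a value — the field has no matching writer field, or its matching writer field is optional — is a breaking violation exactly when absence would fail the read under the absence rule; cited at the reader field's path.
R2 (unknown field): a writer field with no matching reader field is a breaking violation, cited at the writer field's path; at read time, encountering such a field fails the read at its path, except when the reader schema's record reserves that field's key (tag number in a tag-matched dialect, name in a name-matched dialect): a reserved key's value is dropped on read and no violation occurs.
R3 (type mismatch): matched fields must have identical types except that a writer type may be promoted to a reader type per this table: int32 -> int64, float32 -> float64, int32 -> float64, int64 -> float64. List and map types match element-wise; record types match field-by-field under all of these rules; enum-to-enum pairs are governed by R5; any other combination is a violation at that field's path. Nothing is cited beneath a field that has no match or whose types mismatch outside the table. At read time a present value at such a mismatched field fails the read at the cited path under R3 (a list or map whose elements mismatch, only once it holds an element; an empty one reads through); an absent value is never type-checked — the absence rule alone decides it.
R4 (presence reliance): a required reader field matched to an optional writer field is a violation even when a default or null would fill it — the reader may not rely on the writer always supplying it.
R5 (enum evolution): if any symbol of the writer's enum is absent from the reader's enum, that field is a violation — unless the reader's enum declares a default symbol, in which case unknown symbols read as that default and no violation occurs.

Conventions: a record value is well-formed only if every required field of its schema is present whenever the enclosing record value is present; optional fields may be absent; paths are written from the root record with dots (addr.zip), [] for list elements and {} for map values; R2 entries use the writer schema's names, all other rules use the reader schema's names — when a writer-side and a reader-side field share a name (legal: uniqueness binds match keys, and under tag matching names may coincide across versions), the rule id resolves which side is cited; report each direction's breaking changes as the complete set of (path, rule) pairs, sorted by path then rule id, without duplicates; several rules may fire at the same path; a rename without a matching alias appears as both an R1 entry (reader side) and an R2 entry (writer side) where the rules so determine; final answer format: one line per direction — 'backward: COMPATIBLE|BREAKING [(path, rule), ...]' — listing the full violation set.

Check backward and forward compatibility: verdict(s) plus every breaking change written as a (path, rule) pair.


in Account below, arrows point writer -> reader
backward on Account — v2 reading data written by v1:
  Color -> Color, writer optional: severity aligns to severity
  string -> string, writer optional: country aligns to country
  int32 -> bytes, writer optional: attempts aligns to attempts
  bool -> bool, writer required: verified aligns to verified
  string -> string, writer optional: city aligns to city
  writer field version has no reader counterpart
  violation R1 at attempts
  violation R3 at attempts
  violation R1 at city
  violation R1 at country
  violation R1 at severity
  violation R2 at version
  backward on Account therefore BREAKING (6)
forward on Account — v1 reading data written by v2:
  Color -> Color, writer optional: severity aligns to severity
  string -> string, writer optional: country aligns to country
  no writer field matches reader version
  bytes -> int32, writer optional: attempts aligns to attempts
  bool -> bool, writer required: verified aligns to verified
  string -> string, writer optional: city aligns to city
  violation R1 at attempts
  violation R3 at attempts
  violation R1 at city
  violation R1 at country
  violation R1 at severity
  violation R1 at version
  forward on Account therefore BREAKING (6)

backward: BREAKING [(attempts, R1), (attempts, R3), (city, R1), (country, R1), (severity, R1), (version, R2)]; forward: BREAKING [(attempts, R1), (attempts, R3), (city, R1), (country, R1), (severity, R1), (version, R1)]


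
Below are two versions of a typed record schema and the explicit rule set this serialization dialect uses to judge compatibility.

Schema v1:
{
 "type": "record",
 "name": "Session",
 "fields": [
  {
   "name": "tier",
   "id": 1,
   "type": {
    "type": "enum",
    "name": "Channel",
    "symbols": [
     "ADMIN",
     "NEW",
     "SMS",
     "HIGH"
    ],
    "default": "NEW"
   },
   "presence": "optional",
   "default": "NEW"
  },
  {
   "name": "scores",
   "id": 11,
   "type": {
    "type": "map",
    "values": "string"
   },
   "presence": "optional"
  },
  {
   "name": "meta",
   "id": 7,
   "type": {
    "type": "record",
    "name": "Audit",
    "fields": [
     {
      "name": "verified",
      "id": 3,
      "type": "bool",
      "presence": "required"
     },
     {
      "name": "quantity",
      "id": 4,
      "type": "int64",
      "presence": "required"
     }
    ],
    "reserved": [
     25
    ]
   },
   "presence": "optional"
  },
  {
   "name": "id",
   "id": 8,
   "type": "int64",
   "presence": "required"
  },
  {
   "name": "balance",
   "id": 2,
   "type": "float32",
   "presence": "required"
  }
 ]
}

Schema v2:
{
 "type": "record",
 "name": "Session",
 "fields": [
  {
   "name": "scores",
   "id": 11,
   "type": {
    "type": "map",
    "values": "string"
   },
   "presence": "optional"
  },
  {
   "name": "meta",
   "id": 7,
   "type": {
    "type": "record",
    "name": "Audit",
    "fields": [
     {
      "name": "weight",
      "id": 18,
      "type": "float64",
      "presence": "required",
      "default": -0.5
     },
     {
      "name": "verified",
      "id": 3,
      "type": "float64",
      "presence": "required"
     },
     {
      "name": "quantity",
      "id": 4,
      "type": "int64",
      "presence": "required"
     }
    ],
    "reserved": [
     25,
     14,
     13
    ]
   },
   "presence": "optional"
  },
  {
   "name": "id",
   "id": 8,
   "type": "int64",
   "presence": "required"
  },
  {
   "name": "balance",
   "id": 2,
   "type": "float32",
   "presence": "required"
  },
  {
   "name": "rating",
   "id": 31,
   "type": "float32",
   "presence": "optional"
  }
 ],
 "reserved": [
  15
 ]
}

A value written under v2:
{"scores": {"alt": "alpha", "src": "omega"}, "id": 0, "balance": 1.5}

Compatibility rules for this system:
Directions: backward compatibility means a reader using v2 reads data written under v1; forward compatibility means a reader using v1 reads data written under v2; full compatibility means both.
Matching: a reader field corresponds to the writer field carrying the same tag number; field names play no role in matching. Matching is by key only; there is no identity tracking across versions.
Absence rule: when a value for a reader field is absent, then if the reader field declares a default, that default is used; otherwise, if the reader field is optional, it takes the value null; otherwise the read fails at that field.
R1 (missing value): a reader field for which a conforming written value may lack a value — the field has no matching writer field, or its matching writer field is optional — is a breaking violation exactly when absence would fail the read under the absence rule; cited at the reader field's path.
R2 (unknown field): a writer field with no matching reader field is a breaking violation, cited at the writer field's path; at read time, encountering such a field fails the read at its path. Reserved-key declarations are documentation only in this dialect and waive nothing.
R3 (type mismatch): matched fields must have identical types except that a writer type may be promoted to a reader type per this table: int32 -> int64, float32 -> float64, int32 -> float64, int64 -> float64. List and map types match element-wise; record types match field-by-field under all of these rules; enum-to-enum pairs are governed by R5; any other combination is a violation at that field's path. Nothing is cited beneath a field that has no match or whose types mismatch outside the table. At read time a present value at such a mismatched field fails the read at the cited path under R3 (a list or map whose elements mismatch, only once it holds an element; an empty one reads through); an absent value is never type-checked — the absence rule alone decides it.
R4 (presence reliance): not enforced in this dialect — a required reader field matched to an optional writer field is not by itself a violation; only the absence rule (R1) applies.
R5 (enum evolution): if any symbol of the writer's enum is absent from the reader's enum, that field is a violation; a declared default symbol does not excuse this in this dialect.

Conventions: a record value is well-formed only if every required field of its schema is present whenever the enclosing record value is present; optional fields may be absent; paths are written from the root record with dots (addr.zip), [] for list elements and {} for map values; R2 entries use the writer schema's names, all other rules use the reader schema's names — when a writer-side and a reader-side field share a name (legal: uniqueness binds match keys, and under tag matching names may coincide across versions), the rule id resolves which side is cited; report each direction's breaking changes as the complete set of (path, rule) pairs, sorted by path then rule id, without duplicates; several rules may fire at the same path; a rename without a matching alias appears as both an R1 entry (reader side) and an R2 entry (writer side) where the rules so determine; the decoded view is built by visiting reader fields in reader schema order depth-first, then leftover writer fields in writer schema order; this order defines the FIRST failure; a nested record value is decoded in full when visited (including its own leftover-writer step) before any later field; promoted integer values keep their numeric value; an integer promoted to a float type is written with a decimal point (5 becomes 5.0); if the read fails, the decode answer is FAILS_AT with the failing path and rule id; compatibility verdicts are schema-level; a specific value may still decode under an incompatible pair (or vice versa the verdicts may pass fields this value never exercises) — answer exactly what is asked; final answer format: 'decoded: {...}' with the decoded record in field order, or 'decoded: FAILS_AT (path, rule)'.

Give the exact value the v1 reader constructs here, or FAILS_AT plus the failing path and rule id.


decoded: {"tier": "NEW", "scores": {"alt": "alpha", "src": "omega"}, "meta": null, "id": 0, "balance": 1.5}

in Session below, arrows point writer -> reader
decoding the Session value with the v1 reader:
  tier := "NEW" (missing; default applied)
  scores := {"alt": "alpha", "src": "omega"}
  meta := null (missing; optional => null)
  id := 0
  balance := 1.5
  => decoded: {"tier": "NEW", "scores": {"alt": "alpha", "src": "omega"}, "meta": null, "id": 0, "balance": 1.5}
diffs on Session not affecting the asked answer:
  added field weight to record Audit: required float64, tag 18, default -0.5 (in v2 it sits immediately before verified) -> matters for Session compatibility verdicts, not for this value's decode
  added field rating to record Session: optional float32, tag 31 (in v2 it sits last) -> matters for Session compatibility verdicts, not for this value's decode
  field verified in record Audit: type bool changed to float64 -> matters for Session compatibility verdicts, not for this value's decode
  removed field tier from record Session -> matters for Session compatibility verdicts, not for this value's decode


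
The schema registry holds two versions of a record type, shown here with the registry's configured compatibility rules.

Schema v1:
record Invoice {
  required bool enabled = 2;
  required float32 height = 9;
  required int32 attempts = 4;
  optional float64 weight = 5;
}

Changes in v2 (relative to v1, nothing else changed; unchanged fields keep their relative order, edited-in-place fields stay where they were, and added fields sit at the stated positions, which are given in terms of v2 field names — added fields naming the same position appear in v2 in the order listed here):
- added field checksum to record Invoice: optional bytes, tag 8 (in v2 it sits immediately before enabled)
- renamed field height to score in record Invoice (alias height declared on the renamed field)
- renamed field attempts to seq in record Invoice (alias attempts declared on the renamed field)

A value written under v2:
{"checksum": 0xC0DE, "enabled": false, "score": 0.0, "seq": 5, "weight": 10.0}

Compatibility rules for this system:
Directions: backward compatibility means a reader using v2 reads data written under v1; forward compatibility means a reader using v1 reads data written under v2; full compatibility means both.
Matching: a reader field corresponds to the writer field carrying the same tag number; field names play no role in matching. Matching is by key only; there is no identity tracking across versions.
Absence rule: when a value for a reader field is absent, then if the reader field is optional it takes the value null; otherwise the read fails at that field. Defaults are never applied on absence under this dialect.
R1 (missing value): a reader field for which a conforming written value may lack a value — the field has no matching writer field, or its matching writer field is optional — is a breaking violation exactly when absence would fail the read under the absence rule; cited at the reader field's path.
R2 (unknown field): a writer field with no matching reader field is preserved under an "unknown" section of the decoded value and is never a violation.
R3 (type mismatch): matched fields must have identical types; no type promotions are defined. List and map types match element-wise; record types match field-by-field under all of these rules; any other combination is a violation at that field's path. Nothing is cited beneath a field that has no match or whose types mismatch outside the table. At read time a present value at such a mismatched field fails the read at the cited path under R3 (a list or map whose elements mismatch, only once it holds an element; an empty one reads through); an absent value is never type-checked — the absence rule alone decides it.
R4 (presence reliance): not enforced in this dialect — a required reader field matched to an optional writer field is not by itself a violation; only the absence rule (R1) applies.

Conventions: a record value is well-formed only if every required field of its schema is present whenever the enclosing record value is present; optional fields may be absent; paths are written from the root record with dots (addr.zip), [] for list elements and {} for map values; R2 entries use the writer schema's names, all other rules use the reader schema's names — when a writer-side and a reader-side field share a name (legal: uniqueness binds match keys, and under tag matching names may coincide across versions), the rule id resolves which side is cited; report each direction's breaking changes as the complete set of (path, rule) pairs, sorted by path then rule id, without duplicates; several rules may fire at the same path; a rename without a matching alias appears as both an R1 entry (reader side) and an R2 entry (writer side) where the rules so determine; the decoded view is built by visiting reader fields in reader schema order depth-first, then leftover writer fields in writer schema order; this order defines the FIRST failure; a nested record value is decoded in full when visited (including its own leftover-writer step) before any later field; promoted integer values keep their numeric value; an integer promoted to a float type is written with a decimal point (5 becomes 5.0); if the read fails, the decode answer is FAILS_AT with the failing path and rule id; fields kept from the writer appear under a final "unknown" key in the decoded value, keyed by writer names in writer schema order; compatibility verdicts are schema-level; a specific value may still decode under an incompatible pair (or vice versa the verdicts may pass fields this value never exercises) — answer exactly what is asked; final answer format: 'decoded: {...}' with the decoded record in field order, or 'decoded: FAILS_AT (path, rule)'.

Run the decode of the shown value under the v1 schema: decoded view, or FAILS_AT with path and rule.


in Invoice below, arrows point writer -> reader
decoding the Invoice value with the v1 reader:
  enabled := false
  height := 0.0 (from writer score)
  attempts := 5 (from writer seq)
  weight := 10.0
  writer checksum: kept under "unknown"
  => decoded: {"enabled": false, "height": 0.0, "attempts": 5, "weight": 10.0, "unknown": {"checksum": 0xC0DE}}
remaining Invoice differences; none change what is asked:
  renamed field height to score in record Invoice (alias height declared on the renamed field) -> inert under this dialect — no rule fires on Invoice and the result does not move
  renamed field attempts to seq in record Invoice (alias attempts declared on the renamed field) -> inert under this dialect — no rule fires on Invoice and the result does not move

decoded: {"enabled": false, "height": 0.0, "attempts": 5, "weight": 10.0, "unknown": {"checksum": 0xC0DE}}


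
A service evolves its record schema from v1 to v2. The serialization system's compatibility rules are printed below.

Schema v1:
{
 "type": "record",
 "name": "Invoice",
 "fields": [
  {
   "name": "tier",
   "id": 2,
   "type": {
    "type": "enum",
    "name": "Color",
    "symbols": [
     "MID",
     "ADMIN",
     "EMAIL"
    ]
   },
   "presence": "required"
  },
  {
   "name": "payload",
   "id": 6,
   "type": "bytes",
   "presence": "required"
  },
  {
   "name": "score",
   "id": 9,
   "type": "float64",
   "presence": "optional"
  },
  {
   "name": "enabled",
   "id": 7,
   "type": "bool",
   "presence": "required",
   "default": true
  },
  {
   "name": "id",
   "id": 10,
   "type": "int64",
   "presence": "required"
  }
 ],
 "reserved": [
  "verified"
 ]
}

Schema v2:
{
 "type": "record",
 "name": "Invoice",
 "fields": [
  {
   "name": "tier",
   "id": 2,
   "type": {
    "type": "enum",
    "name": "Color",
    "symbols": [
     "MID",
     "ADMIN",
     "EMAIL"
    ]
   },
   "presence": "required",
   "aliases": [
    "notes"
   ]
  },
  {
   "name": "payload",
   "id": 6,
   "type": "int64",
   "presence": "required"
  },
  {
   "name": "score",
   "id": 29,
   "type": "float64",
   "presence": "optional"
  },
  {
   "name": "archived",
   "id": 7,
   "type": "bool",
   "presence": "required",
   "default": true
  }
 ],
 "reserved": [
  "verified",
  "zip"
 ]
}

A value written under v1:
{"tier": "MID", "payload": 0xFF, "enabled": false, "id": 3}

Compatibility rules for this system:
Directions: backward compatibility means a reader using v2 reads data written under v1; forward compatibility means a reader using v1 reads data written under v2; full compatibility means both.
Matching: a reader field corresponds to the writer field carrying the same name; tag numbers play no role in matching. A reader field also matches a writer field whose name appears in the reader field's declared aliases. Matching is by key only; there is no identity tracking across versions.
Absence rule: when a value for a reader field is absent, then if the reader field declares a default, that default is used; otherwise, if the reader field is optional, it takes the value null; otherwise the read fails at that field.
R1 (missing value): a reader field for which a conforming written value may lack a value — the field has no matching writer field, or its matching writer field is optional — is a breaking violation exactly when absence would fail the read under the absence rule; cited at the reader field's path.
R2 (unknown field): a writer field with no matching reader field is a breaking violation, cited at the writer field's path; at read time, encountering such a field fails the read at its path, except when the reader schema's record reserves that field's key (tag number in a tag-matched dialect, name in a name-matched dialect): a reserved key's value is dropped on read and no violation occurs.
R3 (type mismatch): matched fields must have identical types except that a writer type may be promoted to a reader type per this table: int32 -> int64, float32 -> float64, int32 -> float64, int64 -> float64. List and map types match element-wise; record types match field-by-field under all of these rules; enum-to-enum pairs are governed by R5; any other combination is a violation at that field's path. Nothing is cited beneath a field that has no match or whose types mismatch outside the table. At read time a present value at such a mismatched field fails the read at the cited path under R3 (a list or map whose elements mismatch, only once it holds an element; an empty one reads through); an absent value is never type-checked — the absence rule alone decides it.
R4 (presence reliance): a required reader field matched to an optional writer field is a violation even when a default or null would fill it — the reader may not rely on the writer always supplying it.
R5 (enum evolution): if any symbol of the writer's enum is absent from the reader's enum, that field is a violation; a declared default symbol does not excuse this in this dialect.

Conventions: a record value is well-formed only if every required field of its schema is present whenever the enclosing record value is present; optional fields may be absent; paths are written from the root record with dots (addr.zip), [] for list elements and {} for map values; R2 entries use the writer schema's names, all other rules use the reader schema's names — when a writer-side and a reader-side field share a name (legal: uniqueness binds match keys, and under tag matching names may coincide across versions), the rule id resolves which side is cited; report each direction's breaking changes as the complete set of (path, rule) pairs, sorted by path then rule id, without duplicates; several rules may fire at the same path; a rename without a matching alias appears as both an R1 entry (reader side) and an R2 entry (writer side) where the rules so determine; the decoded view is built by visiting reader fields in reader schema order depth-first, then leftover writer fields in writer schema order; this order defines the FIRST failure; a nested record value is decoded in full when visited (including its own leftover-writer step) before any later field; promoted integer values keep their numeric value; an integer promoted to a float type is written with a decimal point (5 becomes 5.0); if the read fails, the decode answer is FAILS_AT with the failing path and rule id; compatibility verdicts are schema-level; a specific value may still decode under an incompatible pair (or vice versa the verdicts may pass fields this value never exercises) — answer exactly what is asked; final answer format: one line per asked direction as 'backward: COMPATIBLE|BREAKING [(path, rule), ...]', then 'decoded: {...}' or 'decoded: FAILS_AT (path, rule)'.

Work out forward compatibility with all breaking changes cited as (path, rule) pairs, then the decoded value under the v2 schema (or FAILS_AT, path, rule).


each type pair in Invoice: writer, then reader
forward on Invoice — v1 reading data written by v2:
  tier: paired with writer tier (Color -> Color; writer required)
  payload: paired with writer payload (int64 -> bytes; writer required)
  score: paired with writer score (float64 -> float64; writer optional)
  enabled: no writer match
  id: no writer match
  archived (writer side), unknown to reader
  R2 fires at archived
  R1 fires at id
  R3 fires at payload
  => forward: BREAKING (3)
decode walk for Invoice under reader schema v2:
  tier := "MID"
  read fails at payload under R3
  => FAILS_AT (payload, R3)
ruling out the remaining Invoice differences:
  field score in record Invoice: tag 9 changed to 29 -> fires no rule on Invoice, leaving the asked answer as it is

forward: BREAKING [(archived, R2), (id, R1), (payload, R3)]; decoded: FAILS_AT (payload, R3)


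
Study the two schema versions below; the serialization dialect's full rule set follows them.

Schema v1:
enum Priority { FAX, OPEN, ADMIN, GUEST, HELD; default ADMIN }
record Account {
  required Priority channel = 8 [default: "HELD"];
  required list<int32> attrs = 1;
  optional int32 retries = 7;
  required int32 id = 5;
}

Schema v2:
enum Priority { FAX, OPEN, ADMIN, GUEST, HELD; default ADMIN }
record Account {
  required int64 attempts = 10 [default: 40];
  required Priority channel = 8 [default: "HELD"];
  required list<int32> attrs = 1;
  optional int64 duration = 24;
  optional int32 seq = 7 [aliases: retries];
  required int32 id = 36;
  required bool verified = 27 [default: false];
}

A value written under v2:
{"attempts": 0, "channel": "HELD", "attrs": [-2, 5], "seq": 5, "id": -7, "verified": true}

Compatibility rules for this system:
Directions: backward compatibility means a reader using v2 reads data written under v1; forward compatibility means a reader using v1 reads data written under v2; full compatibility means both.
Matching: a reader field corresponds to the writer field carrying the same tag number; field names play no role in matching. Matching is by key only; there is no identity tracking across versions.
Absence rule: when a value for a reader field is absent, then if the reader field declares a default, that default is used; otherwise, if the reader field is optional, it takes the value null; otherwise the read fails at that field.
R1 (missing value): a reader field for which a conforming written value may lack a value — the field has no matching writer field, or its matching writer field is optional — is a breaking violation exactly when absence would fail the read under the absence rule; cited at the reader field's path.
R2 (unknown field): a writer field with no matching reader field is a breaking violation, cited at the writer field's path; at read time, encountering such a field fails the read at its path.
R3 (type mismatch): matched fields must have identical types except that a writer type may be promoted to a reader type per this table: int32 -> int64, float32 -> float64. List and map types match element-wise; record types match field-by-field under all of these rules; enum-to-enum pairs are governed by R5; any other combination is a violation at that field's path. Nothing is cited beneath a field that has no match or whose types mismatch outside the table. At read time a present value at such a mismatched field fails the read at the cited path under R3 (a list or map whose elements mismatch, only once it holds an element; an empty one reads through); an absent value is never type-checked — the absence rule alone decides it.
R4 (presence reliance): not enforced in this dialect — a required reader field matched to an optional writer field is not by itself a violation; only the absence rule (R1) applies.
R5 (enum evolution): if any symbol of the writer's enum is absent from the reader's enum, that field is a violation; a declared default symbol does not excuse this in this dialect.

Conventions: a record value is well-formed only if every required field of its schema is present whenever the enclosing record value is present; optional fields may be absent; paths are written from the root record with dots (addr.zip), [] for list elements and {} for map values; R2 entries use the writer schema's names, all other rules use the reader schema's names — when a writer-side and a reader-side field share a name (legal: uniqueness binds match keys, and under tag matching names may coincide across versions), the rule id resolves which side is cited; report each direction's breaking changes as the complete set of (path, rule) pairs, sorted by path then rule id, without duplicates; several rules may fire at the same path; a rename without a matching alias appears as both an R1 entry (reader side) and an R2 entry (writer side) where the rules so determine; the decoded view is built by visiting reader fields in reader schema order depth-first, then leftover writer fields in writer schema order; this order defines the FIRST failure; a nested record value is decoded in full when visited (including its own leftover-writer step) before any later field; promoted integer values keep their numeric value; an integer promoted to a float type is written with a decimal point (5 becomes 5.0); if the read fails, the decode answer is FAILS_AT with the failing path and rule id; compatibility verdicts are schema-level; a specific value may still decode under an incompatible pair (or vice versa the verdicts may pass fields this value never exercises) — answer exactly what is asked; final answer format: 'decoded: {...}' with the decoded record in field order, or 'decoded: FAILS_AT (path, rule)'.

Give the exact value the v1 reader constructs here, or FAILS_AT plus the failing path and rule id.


in Account below, arrows point writer -> reader
decoding the Account value with the v1 reader:
  channel := "HELD"
  attrs := [-2, 5]
  retries := 5 (from writer seq)
  read fails at id under R1 (no fill)
  => FAILS_AT (id, R1)
ruling out the remaining Account differences:
  renamed field retries to seq in record Account (alias retries declared on the renamed field) -> no rule fires on it and the decoded Account view is identical with or without it
  added field verified to record Account: required bool, tag 27, default false (in v2 it sits last) -> affects the rule determinations only; this particular Account value decodes identically
  added field attempts to record Account: required int64, tag 10, default 40 (in v2 it sits immediately before channel) -> affects the rule determinations only; this particular Account value decodes identically
  added field duration to record Account: optional int64, tag 24 (in v2 it sits immediately before seq) -> affects the rule determinations only; this particular Account value decodes identically

decoded: FAILS_AT (id, R1)


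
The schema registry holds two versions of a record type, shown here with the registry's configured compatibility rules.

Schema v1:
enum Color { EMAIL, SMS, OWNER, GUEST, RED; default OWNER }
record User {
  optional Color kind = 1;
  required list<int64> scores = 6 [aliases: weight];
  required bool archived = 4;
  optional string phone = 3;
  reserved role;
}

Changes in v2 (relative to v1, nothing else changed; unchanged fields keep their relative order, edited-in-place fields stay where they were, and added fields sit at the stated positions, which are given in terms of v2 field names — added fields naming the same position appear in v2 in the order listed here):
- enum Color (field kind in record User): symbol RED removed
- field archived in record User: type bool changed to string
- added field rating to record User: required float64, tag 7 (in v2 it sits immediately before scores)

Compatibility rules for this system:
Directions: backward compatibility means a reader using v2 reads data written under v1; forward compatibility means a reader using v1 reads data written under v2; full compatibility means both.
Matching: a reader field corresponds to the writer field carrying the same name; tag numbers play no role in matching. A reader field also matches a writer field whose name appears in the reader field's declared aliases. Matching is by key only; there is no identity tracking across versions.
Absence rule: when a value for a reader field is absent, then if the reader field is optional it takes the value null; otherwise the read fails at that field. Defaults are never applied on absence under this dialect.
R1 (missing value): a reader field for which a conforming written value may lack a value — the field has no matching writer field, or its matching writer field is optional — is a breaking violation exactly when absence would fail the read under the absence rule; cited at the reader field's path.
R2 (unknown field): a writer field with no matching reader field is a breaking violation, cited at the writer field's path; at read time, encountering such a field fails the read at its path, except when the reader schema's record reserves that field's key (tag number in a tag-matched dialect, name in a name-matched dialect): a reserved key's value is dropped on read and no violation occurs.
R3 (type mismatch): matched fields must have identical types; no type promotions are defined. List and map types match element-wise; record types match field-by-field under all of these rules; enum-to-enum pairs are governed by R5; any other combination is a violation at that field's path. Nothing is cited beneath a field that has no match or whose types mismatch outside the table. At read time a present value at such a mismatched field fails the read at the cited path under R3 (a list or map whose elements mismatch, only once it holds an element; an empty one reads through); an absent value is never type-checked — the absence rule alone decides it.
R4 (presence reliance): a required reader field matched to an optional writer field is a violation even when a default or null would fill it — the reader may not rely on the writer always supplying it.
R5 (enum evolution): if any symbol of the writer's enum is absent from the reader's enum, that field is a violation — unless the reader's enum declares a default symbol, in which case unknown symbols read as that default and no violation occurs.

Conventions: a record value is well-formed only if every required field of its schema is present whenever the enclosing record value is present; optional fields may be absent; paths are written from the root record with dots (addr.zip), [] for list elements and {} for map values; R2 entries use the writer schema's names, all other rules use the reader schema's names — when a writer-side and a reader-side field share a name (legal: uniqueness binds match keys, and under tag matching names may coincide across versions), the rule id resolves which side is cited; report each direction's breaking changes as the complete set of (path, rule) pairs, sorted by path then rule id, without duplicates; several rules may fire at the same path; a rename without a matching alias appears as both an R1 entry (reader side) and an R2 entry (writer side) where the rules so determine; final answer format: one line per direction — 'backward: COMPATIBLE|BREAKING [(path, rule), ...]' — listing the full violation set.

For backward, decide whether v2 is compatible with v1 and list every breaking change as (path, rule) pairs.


backward: BREAKING [(archived, R3), (rating, R1)]

in User below, arrows point writer -> reader
backward on User — v2 reading data written by v1:
  kind: paired with writer kind (Color -> Color; writer optional)
  no writer field matches reader rating
  scores: paired with writer scores (list<int64> -> list<int64>; writer required)
  archived: paired with writer archived (bool -> string; writer required)
  phone: paired with writer phone (string -> string; writer optional)
  violation R3 at archived
  violation R1 at rating
  => backward: BREAKING (2)
diffs on User not affecting the asked answer:
  enum Color (field kind in record User): symbol RED removed -> inert for the asked User verdict: nothing fires


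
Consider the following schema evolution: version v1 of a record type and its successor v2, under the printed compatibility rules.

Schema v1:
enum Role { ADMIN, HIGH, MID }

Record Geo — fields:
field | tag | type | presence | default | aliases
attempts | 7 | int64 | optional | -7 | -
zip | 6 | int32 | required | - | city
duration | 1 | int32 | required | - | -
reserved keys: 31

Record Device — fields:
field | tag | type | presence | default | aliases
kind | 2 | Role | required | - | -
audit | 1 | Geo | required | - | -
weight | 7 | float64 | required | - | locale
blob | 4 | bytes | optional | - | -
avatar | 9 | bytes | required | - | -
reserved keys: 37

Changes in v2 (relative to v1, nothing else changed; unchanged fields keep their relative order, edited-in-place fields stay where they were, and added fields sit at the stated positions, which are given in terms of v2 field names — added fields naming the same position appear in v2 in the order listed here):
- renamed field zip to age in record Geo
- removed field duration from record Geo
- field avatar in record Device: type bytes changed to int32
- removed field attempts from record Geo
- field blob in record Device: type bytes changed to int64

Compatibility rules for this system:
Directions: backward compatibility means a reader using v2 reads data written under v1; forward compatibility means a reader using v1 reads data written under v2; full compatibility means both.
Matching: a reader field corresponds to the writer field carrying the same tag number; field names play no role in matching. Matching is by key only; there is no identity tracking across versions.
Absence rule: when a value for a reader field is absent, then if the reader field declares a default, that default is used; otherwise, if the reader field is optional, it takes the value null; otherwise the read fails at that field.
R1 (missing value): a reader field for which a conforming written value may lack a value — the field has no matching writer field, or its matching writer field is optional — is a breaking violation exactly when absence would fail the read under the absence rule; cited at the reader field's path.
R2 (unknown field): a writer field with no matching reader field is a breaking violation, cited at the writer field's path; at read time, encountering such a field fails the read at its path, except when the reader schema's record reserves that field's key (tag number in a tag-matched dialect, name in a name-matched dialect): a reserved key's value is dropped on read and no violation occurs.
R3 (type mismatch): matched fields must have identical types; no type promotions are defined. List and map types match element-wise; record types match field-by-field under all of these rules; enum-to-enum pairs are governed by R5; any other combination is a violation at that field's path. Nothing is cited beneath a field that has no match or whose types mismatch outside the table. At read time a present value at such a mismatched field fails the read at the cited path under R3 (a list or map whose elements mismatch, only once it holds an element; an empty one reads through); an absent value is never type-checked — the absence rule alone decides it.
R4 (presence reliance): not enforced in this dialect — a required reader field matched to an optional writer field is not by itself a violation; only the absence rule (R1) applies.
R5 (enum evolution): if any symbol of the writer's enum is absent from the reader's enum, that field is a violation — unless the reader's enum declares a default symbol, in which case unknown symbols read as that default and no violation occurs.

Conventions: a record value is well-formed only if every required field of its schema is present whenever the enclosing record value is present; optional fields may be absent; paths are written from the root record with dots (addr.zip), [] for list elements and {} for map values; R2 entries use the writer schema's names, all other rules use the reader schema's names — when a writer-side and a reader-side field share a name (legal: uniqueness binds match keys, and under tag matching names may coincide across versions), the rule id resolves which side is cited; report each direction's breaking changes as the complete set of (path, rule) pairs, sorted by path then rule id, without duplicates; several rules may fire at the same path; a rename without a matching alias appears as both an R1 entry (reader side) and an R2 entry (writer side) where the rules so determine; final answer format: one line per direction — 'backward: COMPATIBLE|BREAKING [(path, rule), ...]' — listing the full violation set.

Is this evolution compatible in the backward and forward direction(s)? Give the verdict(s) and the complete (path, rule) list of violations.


backward: BREAKING [(audit.attempts, R2), (audit.duration, R2), (avatar, R3), (blob, R3)]; forward: BREAKING [(audit.duration, R1), (avatar, R3), (blob, R3)]

each type pair in Device: writer, then reader
backward on Device — v2 reading data written by v1:
  kind: paired with writer kind (Role -> Role; writer required)
  audit: paired with writer audit (Geo -> Geo; writer required)
  weight: paired with writer weight (float64 -> float64; writer required)
  blob: paired with writer blob (bytes -> int64; writer optional)
  avatar: paired with writer avatar (bytes -> int32; writer required)
  audit.age: paired with writer audit.zip (int32 -> int32; writer required)
  leftover writer field: audit.attempts
  leftover writer field: audit.duration
  violation R2 at audit.attempts
  violation R2 at audit.duration
  violation R3 at avatar
  violation R3 at blob
  => backward verdict for Device: BREAKING, 4 violation(s)
forward on Device — v1 reading data written by v2:
  kind: paired with writer kind (Role -> Role; writer required)
  audit: paired with writer audit (Geo -> Geo; writer required)
  weight: paired with writer weight (float64 -> float64; writer required)
  blob: paired with writer blob (int64 -> bytes; writer optional)
  avatar: paired with writer avatar (int32 -> bytes; writer required)
  audit.attempts: no writer-side match
  audit.zip: paired with writer audit.age (int32 -> int32; writer required)
  audit.duration: no writer-side match
  violation R1 at audit.duration
  violation R3 at avatar
  violation R3 at blob
  => forward verdict for Device: BREAKING, 3 violation(s)
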